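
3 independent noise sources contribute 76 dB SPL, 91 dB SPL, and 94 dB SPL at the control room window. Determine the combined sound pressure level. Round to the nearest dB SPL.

For uncorrelated sources the intensities add, so convert each level to linear form, sum, and take 10·log₁₀ of the total.
Σ 10^(L/10) = 10^(76/10) + 10^(91/10) + 10^(94/10) = 3.811e+09.
L_total = 10·log₁₀(3.811e+09) = 95.81 dB SPL.

96 dB SPL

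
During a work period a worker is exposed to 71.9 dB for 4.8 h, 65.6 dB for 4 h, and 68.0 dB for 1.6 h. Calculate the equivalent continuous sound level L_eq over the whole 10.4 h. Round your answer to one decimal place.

The energy average is taken in the linear domain: L_eq = 10·log₁₀[(Σ tᵢ·10^(Lᵢ/10))/T], T = 10.4 h.
Σ tᵢ·10^(Lᵢ/10) = 4.8·10^(71.9/10) + 4·10^(65.6/10) + 1.6·10^(68.0/10) = 9.896e+07.
L_eq = 10·log₁₀(9.896e+07/10.4) = 69.78 dB.

69.8 dB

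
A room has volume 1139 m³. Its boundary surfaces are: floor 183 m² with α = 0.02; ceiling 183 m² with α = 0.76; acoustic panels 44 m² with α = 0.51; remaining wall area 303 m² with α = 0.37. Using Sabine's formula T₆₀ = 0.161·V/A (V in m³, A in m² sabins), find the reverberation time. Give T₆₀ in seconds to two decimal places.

A = Σ Sᵢαᵢ = 183·0.02 + 183·0.76 + 44·0.51 + 303·0.37 = 277.29 m².
T₆₀ = 0.161·V/A = 0.161·1139/277.29 = 0.661 s.

0.66 s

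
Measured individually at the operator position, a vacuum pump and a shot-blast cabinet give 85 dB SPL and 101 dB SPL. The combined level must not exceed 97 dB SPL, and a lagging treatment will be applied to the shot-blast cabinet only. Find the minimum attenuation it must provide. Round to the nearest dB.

4 dB

Everything except the shot-blast cabinet sums to 10^(85/10) = 3.162e+08 in linear terms, 85.00 dB SPL.
To meet 97 dB SPL overall, the treated shot-blast cabinet may contribute at most 10^(97/10) − 3.162e+08 = 4.696e+09, i.e. 96.72 dB SPL.
Required insertion loss = 101 − 96.72 = 4.28 dB.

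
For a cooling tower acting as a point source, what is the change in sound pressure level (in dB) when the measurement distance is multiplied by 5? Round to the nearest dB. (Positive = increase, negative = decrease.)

A point source loses 6 dB per doubling of distance; generally ΔL = −20·log₁₀(r₂/r₁).
ΔL = −20·log₁₀(5) = -13.98 dB.

-14 dB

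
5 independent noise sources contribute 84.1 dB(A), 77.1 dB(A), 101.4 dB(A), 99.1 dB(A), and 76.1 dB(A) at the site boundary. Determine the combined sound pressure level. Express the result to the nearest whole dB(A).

Incoherent sources combine by intensity addition: L_total = 10·log₁₀(Σ 10^(L_i/10)).
Σ 10^(L/10) = 10^(84.1/10) + 10^(77.1/10) + 10^(101.4/10) + 10^(99.1/10) + 10^(76.1/10) = 2.228e+10.
L_total = 10·log₁₀(2.228e+10) = 103.48 dB(A).

103 dB(A)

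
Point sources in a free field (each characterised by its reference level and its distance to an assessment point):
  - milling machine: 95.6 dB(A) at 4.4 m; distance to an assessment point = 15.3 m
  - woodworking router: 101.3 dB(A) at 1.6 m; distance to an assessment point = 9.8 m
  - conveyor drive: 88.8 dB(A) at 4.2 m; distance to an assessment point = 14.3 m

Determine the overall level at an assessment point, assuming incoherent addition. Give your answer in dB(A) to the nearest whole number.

First find each source's level at the receiver (point-source: −20·log₁₀(r/r_ref)), then combine on an intensity basis.
milling machine: 95.6 − 20·log₁₀(15.3/4.4) = 95.6 − 10.82 = 84.78 dB(A).
woodworking router: 101.3 − 20·log₁₀(9.8/1.6) = 101.3 − 15.74 = 85.56 dB(A).
conveyor drive: 88.8 − 20·log₁₀(14.3/4.2) = 88.8 − 10.64 = 78.16 dB(A).
Σ 10^(L/10) = 7.253e+08 → L_total = 10·log₁₀(7.253e+08) = 88.61 dB(A).

89 dB(A)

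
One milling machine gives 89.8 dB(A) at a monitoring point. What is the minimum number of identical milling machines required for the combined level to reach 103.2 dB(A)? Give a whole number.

22

The shortfall is 103.2 − 89.8 = 13.4 dB, and N units add 10·log₁₀ N, so need 10·log₁₀ N ≥ 13.4.
N ≥ 10^(13.4/10) = 21.878, so N = 22.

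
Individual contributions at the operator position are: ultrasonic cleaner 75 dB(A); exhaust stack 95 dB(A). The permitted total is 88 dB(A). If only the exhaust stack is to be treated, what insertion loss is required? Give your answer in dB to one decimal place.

7.2 dB

The untreated sources together contribute 10^(75/10) = 3.162e+07, i.e. 75.00 dB(A).
To meet 88 dB(A) overall, the treated exhaust stack may contribute at most 10^(88/10) − 3.162e+07 = 5.993e+08, i.e. 87.78 dB(A).
So the exhaust stack must be reduced from 95 to 87.78 dB(A): IL = 7.22 dB.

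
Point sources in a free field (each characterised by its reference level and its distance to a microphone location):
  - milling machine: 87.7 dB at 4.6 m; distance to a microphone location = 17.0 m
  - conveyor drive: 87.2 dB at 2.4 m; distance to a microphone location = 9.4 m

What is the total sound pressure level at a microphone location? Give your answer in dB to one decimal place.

78.9 dB

First find each source's level at the receiver (point-source: −20·log₁₀(r/r_ref)), then combine on an intensity basis.
milling machine: 87.7 − 20·log₁₀(17.0/4.6) = 87.7 − 11.35 = 76.35 dB.
conveyor drive: 87.2 − 20·log₁₀(9.4/2.4) = 87.2 − 11.86 = 75.34 dB.
Σ 10^(L/10) = 7.733e+07 → L_total = 10·log₁₀(7.733e+07) = 78.88 dB.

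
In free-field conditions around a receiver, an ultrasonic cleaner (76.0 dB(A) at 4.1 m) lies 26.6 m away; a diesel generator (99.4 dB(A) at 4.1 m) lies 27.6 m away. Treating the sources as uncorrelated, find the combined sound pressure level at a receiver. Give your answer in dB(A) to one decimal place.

First find each source's level at the receiver (point-source: −20·log₁₀(r/r_ref)), then combine on an intensity basis.
ultrasonic cleaner: 76.0 − 20·log₁₀(26.6/4.1) = 76.0 − 16.24 = 59.76 dB(A).
diesel generator: 99.4 − 20·log₁₀(27.6/4.1) = 99.4 − 16.56 = 82.84 dB(A).
Σ 10^(L/10) = 1.931e+08 → L_total = 10·log₁₀(1.931e+08) = 82.86 dB(A).

82.9 dB(A)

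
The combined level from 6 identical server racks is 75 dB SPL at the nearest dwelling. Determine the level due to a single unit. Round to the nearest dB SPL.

Dividing the total intensity by 6 lowers the level by 10·log₁₀ 6 = 7.782 dB: L₁ = 75 − 7.782.

67 dB SPL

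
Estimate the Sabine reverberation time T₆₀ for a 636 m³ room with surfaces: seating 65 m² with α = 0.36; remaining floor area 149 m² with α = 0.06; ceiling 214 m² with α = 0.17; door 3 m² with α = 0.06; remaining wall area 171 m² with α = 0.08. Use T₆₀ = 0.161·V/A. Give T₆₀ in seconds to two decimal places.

Summing Sᵢαᵢ: 65·0.36 + 149·0.06 + 214·0.17 + 3·0.06 + 171·0.08 = 82.58 m².
T₆₀ = 0.161·V/A = 0.161·636/82.58 = 1.240 s.

1.24 s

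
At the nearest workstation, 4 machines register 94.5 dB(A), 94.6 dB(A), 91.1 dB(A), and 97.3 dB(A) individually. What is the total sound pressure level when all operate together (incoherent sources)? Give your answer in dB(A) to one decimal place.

For uncorrelated sources the intensities add, so convert each level to linear form, sum, and take 10·log₁₀ of the total.
Σ 10^(L/10) = 10^(94.5/10) + 10^(94.6/10) + 10^(91.1/10) + 10^(97.3/10) = 1.236e+10.
L_total = 10·log₁₀(1.236e+10) = 100.92 dB(A).

100.9 dB(A)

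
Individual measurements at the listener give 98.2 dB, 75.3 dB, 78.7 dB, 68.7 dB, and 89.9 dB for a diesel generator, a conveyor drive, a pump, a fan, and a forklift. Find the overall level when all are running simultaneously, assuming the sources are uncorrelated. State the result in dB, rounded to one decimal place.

98.9 dB

Incoherent sources combine by intensity addition: L_total = 10·log₁₀(Σ 10^(L_i/10)).
Σ 10^(L/10) = 10^(98.2/10) + 10^(75.3/10) + 10^(78.7/10) + 10^(68.7/10) + 10^(89.9/10) = 7.700e+09.
L_total = 10·log₁₀(7.700e+09) = 98.86 dB.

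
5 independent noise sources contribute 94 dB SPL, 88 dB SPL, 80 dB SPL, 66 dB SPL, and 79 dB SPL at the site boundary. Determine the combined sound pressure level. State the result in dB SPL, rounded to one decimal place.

95.2 dB SPL

Incoherent sources combine by intensity addition: L_total = 10·log₁₀(Σ 10^(L_i/10)).
Σ 10^(L/10) = 10^(94/10) + 10^(88/10) + 10^(80/10) + 10^(66/10) + 10^(79/10) = 3.326e+09.
L_total = 10·log₁₀(3.326e+09) = 95.22 dB SPL.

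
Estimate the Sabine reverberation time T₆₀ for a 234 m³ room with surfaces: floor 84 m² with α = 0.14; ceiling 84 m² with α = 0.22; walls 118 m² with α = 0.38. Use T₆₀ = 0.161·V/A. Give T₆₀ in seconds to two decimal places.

A = Σ Sᵢαᵢ = 84·0.14 + 84·0.22 + 118·0.38 = 75.08 m².
T₆₀ = 0.161 × 234 / 75.08 = 0.502 s.

0.50 s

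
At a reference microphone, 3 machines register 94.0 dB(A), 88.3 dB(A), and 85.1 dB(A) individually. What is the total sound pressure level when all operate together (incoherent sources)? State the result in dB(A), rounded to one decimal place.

For uncorrelated sources the intensities add, so convert each level to linear form, sum, and take 10·log₁₀ of the total.
Σ 10^(L/10) = 10^(94.0/10) + 10^(88.3/10) + 10^(85.1/10) = 3.512e+09.
L_total = 10·log₁₀(3.512e+09) = 95.46 dB(A).

95.5 dB(A)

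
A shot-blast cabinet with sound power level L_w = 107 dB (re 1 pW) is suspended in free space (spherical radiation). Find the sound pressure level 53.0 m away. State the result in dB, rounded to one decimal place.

The power spreads over a sphere of area 4π·r², so L_p = L_w − 10·log₁₀(4π·r²).
4π·r² = 3.53e+04 m², 10·log₁₀ of that is 45.478 dB.
L_p = 107 − 45.478 = 61.52 dB.

61.5 dB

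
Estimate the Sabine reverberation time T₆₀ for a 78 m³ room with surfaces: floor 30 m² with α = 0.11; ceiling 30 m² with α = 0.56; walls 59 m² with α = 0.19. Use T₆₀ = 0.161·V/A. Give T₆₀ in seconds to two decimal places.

0.40 s

A = Σ Sᵢαᵢ = 30·0.11 + 30·0.56 + 59·0.19 = 31.31 m².
T₆₀ = 0.161·V/A = 0.161·78/31.31 = 0.401 s.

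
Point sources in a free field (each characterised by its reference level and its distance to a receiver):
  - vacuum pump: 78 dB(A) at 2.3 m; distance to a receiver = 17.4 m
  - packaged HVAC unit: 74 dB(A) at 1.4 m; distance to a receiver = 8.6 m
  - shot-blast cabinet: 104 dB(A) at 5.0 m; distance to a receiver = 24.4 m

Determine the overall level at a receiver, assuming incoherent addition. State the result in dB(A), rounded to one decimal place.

90.2 dB(A)

Propagate each source to the receiver with L = L_ref − 20·log₁₀(r/r_ref), then add intensities.
vacuum pump: 78 − 20·log₁₀(17.4/2.3) = 78 − 17.58 = 60.42 dB(A).
packaged HVAC unit: 74 − 20·log₁₀(8.6/1.4) = 74 − 15.77 = 58.23 dB(A).
shot-blast cabinet: 104 − 20·log₁₀(24.4/5.0) = 104 − 13.77 = 90.23 dB(A).
Σ 10^(L/10) = 1.057e+09 → L_total = 10·log₁₀(1.057e+09) = 90.24 dB(A).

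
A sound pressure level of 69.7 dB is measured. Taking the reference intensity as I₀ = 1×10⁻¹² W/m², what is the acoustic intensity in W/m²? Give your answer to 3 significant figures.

9.33e-06 W/m²

I/I₀ = 10^(69.7/10) = 9.333e+06, so I = 9.333e+06 × 10⁻¹² W/m².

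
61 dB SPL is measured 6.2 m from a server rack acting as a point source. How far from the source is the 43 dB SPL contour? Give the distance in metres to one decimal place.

Point-source spreading drops the level by 20·log₁₀(r₂/r₁); inverting, r₂/r₁ = 10^(ΔL/20).
r₂ = 6.2·10^((61−43)/20) = 6.2·10^(18.0/20) = 49.25 m.

49.2 m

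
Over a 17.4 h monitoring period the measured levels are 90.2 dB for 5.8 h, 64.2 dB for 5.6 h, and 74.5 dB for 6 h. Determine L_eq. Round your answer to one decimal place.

Weight each interval's intensity by its duration and average over T = 17.4 h:
Σ tᵢ·10^(Lᵢ/10) = 5.8·10^(90.2/10) + 5.6·10^(64.2/10) + 6·10^(74.5/10) = 6.257e+09.
L_eq = 10·log₁₀(6.257e+09/17.4) = 85.56 dB.

85.6 dB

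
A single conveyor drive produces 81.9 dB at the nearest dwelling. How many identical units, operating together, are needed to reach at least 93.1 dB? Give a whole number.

Need L₁ + 10·log₁₀ N ≥ 93.1, i.e. log₁₀ N ≥ 1.12.
N ≥ 10^(11.2/10) = 13.183, so N = 14.

14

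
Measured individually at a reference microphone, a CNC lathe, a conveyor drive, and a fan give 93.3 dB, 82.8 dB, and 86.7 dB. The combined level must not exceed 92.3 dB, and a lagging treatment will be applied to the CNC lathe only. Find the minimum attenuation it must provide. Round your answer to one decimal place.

Everything except the CNC lathe sums to 10^(82.8/10) + 10^(86.7/10) = 6.583e+08 in linear terms, 88.18 dB.
The limit corresponds to 10^(92.3/10) = 1.698e+09; subtracting the fixed part leaves 1.040e+09 for the CNC lathe, i.e. 90.17 dB.
Required insertion loss = 93.3 − 90.17 = 3.13 dB.

3.1 dB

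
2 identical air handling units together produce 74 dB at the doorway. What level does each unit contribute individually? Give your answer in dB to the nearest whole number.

71 dB

For N identical incoherent sources L_total = L₁ + 10·log₁₀ N, so L₁ = 74 − 10·log₁₀(2) = 74 − 3.010.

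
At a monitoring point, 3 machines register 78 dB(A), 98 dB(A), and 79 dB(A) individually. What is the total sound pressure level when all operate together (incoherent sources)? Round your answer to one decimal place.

For uncorrelated sources the intensities add, so convert each level to linear form, sum, and take 10·log₁₀ of the total.
Σ 10^(L/10) = 10^(78/10) + 10^(98/10) + 10^(79/10) = 6.452e+09.
L_total = 10·log₁₀(6.452e+09) = 98.10 dB(A).

98.1 dB(A)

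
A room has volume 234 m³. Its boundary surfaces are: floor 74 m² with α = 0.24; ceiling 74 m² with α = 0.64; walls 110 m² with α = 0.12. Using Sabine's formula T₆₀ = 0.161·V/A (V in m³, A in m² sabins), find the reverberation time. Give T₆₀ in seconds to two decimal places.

Summing Sᵢαᵢ: 74·0.24 + 74·0.64 + 110·0.12 = 78.32 m².
T₆₀ = 0.161·V/A = 0.161·234/78.32 = 0.481 s.

0.48 s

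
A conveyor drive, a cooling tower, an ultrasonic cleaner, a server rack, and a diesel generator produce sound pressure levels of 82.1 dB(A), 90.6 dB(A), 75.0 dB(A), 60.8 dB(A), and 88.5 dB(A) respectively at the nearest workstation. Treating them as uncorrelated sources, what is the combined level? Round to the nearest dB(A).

93 dB(A)

For uncorrelated sources the intensities add, so convert each level to linear form, sum, and take 10·log₁₀ of the total.
Σ 10^(L/10) = 10^(82.1/10) + 10^(90.6/10) + 10^(75.0/10) + 10^(60.8/10) + 10^(88.5/10) = 2.051e+09.
L_total = 10·log₁₀(2.051e+09) = 93.12 dB(A).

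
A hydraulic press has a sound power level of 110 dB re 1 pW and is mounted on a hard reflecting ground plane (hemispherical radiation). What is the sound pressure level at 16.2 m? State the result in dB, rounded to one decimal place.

Free-field hemispherical radiation: L_p = L_w − 10·log₁₀(2π·r²), r = 16.2 m.
2π·r² = 1649 m², 10·log₁₀ of that is 32.172 dB.
L_p = 110 − 32.172 = 77.83 dB.

77.8 dB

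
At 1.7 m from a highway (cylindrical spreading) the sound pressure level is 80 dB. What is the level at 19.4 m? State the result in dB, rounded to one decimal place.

Cylindrical spreading from a line source gives a 10·log₁₀(r₂/r₁) drop.
L₂ = 80 − 10·log₁₀(19.4/1.7) = 80 − 10.574 = 69.43 dB.

69.4 dB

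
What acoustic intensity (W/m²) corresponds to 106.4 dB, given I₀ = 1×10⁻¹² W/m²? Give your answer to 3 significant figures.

0.0437 W/m²

I/I₀ = 10^(106.4/10) = 4.365e+10, so I = 4.365e+10 × 10⁻¹² W/m².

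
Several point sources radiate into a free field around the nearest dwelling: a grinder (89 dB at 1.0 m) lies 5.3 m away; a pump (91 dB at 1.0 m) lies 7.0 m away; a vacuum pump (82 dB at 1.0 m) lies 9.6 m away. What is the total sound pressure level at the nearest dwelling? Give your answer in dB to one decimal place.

Apply inverse-square spreading to bring every level to the receiver, then sum 10^(L/10).
grinder: 89 − 20·log₁₀(5.3/1.0) = 89 − 14.49 = 74.51 dB.
pump: 91 − 20·log₁₀(7.0/1.0) = 91 − 16.90 = 74.10 dB.
vacuum pump: 82 − 20·log₁₀(9.6/1.0) = 82 − 19.65 = 62.35 dB.
Σ 10^(L/10) = 5.569e+07 → L_total = 10·log₁₀(5.569e+07) = 77.46 dB.

77.5 dB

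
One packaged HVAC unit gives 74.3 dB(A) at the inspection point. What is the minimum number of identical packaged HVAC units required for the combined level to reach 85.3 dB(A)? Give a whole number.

13

N identical sources give L₁ + 10·log₁₀ N, so require 10·log₁₀ N ≥ 85.3 − 74.3 = 11.0 dB.
N ≥ 10^(11.0/10) = 12.589, so N = 13.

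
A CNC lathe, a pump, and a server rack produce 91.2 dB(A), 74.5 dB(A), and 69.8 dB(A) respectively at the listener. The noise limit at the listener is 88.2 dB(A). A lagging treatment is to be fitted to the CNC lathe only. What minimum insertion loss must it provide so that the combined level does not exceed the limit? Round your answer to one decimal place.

3.3 dB

Fixed contribution from the other sources: Σ 10^(L/10) = 10^(74.5/10) + 10^(69.8/10) = 3.773e+07 (75.77 dB(A)).
To meet 88.2 dB(A) overall, the treated CNC lathe may contribute at most 10^(88.2/10) − 3.773e+07 = 6.230e+08, i.e. 87.94 dB(A).
So the CNC lathe must be reduced from 91.2 to 87.94 dB(A): IL = 3.26 dB.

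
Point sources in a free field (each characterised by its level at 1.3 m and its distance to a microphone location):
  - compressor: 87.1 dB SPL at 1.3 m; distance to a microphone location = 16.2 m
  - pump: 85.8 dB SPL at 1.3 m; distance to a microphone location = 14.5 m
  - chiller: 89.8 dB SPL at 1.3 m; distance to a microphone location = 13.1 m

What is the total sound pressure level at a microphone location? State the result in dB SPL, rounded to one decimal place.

72.0 dB SPL

First find each source's level at the receiver (point-source: −20·log₁₀(r/r_ref)), then combine on an intensity basis.
compressor: 87.1 − 20·log₁₀(16.2/1.3) = 87.1 − 21.91 = 65.19 dB SPL.
pump: 85.8 − 20·log₁₀(14.5/1.3) = 85.8 − 20.95 = 64.85 dB SPL.
chiller: 89.8 − 20·log₁₀(13.1/1.3) = 89.8 − 20.07 = 69.73 dB SPL.
Σ 10^(L/10) = 1.576e+07 → L_total = 10·log₁₀(1.576e+07) = 71.98 dB SPL.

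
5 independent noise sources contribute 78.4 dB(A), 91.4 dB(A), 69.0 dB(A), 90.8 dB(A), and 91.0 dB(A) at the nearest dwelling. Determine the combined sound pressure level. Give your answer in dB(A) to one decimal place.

For uncorrelated sources the intensities add, so convert each level to linear form, sum, and take 10·log₁₀ of the total.
Σ 10^(L/10) = 10^(78.4/10) + 10^(91.4/10) + 10^(69.0/10) + 10^(90.8/10) + 10^(91.0/10) = 3.919e+09.
L_total = 10·log₁₀(3.919e+09) = 95.93 dB(A).

95.9 dB(A)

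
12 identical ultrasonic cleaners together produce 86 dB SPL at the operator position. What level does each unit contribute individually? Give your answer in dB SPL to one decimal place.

75.2 dB SPL

Dividing the total intensity by 12 lowers the level by 10·log₁₀ 12 = 10.792 dB: L₁ = 86 − 10.792.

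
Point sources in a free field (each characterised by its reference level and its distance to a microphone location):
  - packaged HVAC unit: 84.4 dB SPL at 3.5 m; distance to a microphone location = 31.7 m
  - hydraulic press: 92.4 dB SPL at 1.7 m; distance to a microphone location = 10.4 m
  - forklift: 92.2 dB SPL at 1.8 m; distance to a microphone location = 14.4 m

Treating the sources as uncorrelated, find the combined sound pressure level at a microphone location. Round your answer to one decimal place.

Apply inverse-square spreading to bring every level to the receiver, then sum 10^(L/10).
packaged HVAC unit: 84.4 − 20·log₁₀(31.7/3.5) = 84.4 − 19.14 = 65.26 dB SPL.
hydraulic press: 92.4 − 20·log₁₀(10.4/1.7) = 92.4 − 15.73 = 76.67 dB SPL.
forklift: 92.2 − 20·log₁₀(14.4/1.8) = 92.2 − 18.06 = 74.14 dB SPL.
Σ 10^(L/10) = 7.572e+07 → L_total = 10·log₁₀(7.572e+07) = 78.79 dB SPL.

78.8 dB SPL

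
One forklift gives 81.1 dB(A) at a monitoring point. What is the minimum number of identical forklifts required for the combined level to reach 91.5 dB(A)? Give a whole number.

The shortfall is 91.5 − 81.1 = 10.4 dB, and N units add 10·log₁₀ N, so need 10·log₁₀ N ≥ 10.4.
N ≥ 10^(10.4/10) = 10.965, so N = 11.

11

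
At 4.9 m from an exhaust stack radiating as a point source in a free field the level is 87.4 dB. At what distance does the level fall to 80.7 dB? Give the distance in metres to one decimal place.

10.6 m

Point-source spreading drops the level by 20·log₁₀(r₂/r₁); inverting, r₂/r₁ = 10^(ΔL/20).
r₂ = 4.9·10^((87.4−80.7)/20) = 4.9·10^(6.7/20) = 10.60 m.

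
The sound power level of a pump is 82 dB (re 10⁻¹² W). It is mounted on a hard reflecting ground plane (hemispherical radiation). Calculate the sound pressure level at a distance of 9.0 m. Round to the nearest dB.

55 dB

L_p = L_w − 10·log₁₀(2π·r²) with r = 9.0 m.
2π·r² = 508.9 m², 10·log₁₀ of that is 27.067 dB.
L_p = 82 − 27.067 = 54.93 dB.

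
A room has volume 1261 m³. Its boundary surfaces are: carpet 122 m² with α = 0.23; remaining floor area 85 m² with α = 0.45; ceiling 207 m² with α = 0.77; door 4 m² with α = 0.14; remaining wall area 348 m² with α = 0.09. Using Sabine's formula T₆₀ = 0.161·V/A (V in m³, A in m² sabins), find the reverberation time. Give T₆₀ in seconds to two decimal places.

A = Σ Sᵢαᵢ = 122·0.23 + 85·0.45 + 207·0.77 + 4·0.14 + 348·0.09 = 257.58 m².
T₆₀ = 0.161 × 1261 / 257.58 = 0.788 s.

0.79 s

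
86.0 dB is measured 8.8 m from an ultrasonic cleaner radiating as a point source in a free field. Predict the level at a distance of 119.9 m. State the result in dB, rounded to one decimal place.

63.3 dB

Point-source attenuation: ΔL = 20·log₁₀(r₂/r₁) = 20·log₁₀(119.9/8.8) = 22.687 dB.
L₂ = 86.0 − 20·log₁₀(119.9/8.8) = 86.0 − 22.687 = 63.31 dB.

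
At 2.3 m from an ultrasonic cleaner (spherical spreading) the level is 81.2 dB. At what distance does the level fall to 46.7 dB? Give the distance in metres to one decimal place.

The 34.5 dB drop corresponds to a distance ratio of 10^(34.5/20) for a point source.
r₂ = 2.3·10^((81.2−46.7)/20) = 2.3·10^(34.5/20) = 122.10 m.

122.1 m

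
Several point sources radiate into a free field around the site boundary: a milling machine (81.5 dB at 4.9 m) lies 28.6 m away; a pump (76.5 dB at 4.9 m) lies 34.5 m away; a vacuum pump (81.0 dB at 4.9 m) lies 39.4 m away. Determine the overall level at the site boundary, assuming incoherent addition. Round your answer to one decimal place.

First find each source's level at the receiver (point-source: −20·log₁₀(r/r_ref)), then combine on an intensity basis.
milling machine: 81.5 − 20·log₁₀(28.6/4.9) = 81.5 − 15.32 = 66.18 dB.
pump: 76.5 − 20·log₁₀(34.5/4.9) = 76.5 − 16.95 = 59.55 dB.
vacuum pump: 81.0 − 20·log₁₀(39.4/4.9) = 81.0 − 18.11 = 62.89 dB.
Σ 10^(L/10) = 6.995e+06 → L_total = 10·log₁₀(6.995e+06) = 68.45 dB.

68.4 dB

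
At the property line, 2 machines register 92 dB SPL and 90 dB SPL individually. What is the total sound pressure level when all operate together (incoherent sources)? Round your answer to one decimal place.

94.1 dB SPL

For uncorrelated sources the intensities add, so convert each level to linear form, sum, and take 10·log₁₀ of the total.
Σ 10^(L/10) = 10^(92/10) + 10^(90/10) = 2.585e+09.
L_total = 10·log₁₀(2.585e+09) = 94.12 dB SPL.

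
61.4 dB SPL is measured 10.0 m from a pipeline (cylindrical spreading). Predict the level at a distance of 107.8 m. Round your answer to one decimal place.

51.1 dB SPL

For a line source, L₂ = L₁ − 10·log₁₀(r₂/r₁).
L₂ = 61.4 − 10·log₁₀(107.8/10.0) = 61.4 − 10.326 = 51.07 dB SPL.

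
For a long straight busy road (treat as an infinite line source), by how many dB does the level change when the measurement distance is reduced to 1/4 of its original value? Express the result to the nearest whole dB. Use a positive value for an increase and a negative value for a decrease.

A line source loses 3 dB per doubling of distance; generally ΔL = −10·log₁₀(r₂/r₁).
ΔL = −10·log₁₀(0.25) = +6.02 dB.

+6 dB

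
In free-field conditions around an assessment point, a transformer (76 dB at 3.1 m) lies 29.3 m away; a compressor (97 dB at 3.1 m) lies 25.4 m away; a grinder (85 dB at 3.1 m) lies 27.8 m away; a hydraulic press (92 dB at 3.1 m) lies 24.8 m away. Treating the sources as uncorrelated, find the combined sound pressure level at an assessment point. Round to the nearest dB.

80 dB

Propagate each source to the receiver with L = L_ref − 20·log₁₀(r/r_ref), then add intensities.
transformer: 76 − 20·log₁₀(29.3/3.1) = 76 − 19.51 = 56.49 dB.
compressor: 97 − 20·log₁₀(25.4/3.1) = 97 − 18.27 = 78.73 dB.
grinder: 85 − 20·log₁₀(27.8/3.1) = 85 − 19.05 = 65.95 dB.
hydraulic press: 92 − 20·log₁₀(24.8/3.1) = 92 − 18.06 = 73.94 dB.
Σ 10^(L/10) = 1.038e+08 → L_total = 10·log₁₀(1.038e+08) = 80.16 dB.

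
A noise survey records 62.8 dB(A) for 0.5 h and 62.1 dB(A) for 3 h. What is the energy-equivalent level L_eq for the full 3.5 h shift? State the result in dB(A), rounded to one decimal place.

The energy average is taken in the linear domain: L_eq = 10·log₁₀[(Σ tᵢ·10^(Lᵢ/10))/T], T = 3.5 h.
Σ tᵢ·10^(Lᵢ/10) = 0.5·10^(62.8/10) + 3·10^(62.1/10) = 5.818e+06.
L_eq = 10·log₁₀(5.818e+06/3.5) = 62.21 dB(A).

62.2 dB(A)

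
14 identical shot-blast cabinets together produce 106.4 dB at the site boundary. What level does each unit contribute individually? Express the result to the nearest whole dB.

95 dB

Dividing the total intensity by 14 lowers the level by 10·log₁₀ 14 = 11.461 dB: L₁ = 106.4 − 11.461.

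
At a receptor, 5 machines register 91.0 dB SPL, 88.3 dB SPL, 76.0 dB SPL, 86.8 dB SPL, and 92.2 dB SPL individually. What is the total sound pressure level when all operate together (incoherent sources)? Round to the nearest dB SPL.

96 dB SPL

Incoherent sources combine by intensity addition: L_total = 10·log₁₀(Σ 10^(L_i/10)).
Σ 10^(L/10) = 10^(91.0/10) + 10^(88.3/10) + 10^(76.0/10) + 10^(86.8/10) + 10^(92.2/10) = 4.113e+09.
L_total = 10·log₁₀(4.113e+09) = 96.14 dB SPL.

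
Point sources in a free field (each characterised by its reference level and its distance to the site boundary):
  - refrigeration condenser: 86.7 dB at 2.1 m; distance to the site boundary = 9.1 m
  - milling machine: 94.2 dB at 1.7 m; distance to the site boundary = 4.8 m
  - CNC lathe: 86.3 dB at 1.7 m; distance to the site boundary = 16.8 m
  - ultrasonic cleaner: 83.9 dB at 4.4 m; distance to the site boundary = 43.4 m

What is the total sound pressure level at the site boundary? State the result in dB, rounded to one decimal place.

Propagate each source to the receiver with L = L_ref − 20·log₁₀(r/r_ref), then add intensities.
refrigeration condenser: 86.7 − 20·log₁₀(9.1/2.1) = 86.7 − 12.74 = 73.96 dB.
milling machine: 94.2 − 20·log₁₀(4.8/1.7) = 94.2 − 9.02 = 85.18 dB.
CNC lathe: 86.3 − 20·log₁₀(16.8/1.7) = 86.3 − 19.90 = 66.40 dB.
ultrasonic cleaner: 83.9 − 20·log₁₀(43.4/4.4) = 83.9 − 19.88 = 64.02 dB.
Σ 10^(L/10) = 3.617e+08 → L_total = 10·log₁₀(3.617e+08) = 85.58 dB.

85.6 dB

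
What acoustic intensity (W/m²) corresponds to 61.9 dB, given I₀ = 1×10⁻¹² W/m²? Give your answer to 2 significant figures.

L = 10·log₁₀(I/I₀) ⇒ I = I₀·10^(L/10) = 10⁻¹² × 10^6.19.

1.5e-06 W/m²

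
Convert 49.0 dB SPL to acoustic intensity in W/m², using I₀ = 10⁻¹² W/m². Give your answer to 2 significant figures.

I = I₀·10^(L/10) = 10⁻¹² × 10^(49.0/10) = 10^(-7.100).

7.9e-08 W/m²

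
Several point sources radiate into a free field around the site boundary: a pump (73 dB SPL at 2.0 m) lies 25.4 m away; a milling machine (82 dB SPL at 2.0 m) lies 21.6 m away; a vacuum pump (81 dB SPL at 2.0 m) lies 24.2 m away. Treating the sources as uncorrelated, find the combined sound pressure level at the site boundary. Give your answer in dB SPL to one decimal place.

63.7 dB SPL

First find each source's level at the receiver (point-source: −20·log₁₀(r/r_ref)), then combine on an intensity basis.
pump: 73 − 20·log₁₀(25.4/2.0) = 73 − 22.08 = 50.92 dB SPL.
milling machine: 82 − 20·log₁₀(21.6/2.0) = 82 − 20.67 = 61.33 dB SPL.
vacuum pump: 81 − 20·log₁₀(24.2/2.0) = 81 − 21.66 = 59.34 dB SPL.
Σ 10^(L/10) = 2.342e+06 → L_total = 10·log₁₀(2.342e+06) = 63.70 dB SPL.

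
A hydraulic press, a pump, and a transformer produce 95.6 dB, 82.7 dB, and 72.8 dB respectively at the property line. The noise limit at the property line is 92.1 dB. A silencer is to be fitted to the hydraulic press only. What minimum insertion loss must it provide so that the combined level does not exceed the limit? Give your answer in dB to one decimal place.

Fixed contribution from the other sources: Σ 10^(L/10) = 10^(82.7/10) + 10^(72.8/10) = 2.053e+08 (83.12 dB).
To meet 92.1 dB overall, the treated hydraulic press may contribute at most 10^(92.1/10) − 2.053e+08 = 1.417e+09, i.e. 91.51 dB.
So the hydraulic press must be reduced from 95.6 to 91.51 dB: IL = 4.09 dB.

4.1 dB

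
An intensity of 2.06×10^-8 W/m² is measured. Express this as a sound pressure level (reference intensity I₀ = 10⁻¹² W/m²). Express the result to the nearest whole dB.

L = 10·log₁₀(I/I₀) = 10·log₁₀(2.06×10^-8/10⁻¹²) = 10·log₁₀(2.06×10^4).
L = 10·(0.3139 + 4) = 43.14 dB.

43 dB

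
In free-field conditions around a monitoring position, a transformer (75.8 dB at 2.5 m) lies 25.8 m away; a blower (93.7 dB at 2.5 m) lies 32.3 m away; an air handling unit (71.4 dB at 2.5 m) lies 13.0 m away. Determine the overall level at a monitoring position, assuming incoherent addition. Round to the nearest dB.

72 dB

Propagate each source to the receiver with L = L_ref − 20·log₁₀(r/r_ref), then add intensities.
transformer: 75.8 − 20·log₁₀(25.8/2.5) = 75.8 − 20.27 = 55.53 dB.
blower: 93.7 − 20·log₁₀(32.3/2.5) = 93.7 − 22.23 = 71.47 dB.
air handling unit: 71.4 − 20·log₁₀(13.0/2.5) = 71.4 − 14.32 = 57.08 dB.
Σ 10^(L/10) = 1.491e+07 → L_total = 10·log₁₀(1.491e+07) = 71.74 dB.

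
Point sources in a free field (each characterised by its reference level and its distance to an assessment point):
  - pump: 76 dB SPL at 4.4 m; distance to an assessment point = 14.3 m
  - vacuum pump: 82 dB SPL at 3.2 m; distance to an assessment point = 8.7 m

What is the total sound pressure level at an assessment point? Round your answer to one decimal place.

Propagate each source to the receiver with L = L_ref − 20·log₁₀(r/r_ref), then add intensities.
pump: 76 − 20·log₁₀(14.3/4.4) = 76 − 10.24 = 65.76 dB SPL.
vacuum pump: 82 − 20·log₁₀(8.7/3.2) = 82 − 8.69 = 73.31 dB SPL.
Σ 10^(L/10) = 2.521e+07 → L_total = 10·log₁₀(2.521e+07) = 74.02 dB SPL.

74.0 dB SPL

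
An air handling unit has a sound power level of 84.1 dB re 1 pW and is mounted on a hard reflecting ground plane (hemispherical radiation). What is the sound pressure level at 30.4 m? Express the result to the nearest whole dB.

The power spreads over a hemisphere of area 2π·r², so L_p = L_w − 10·log₁₀(2π·r²).
2π·r² = 5807 m², 10·log₁₀ of that is 37.639 dB.
L_p = 84.1 − 37.639 = 46.46 dB.

46 dB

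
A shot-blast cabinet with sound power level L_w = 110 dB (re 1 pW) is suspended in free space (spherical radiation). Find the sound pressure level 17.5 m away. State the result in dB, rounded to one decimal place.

Free-field spherical radiation: L_p = L_w − 10·log₁₀(4π·r²), r = 17.5 m.
4π·r² = 3848 m², 10·log₁₀ of that is 35.853 dB.
L_p = 110 − 35.853 = 74.15 dB.

74.1 dB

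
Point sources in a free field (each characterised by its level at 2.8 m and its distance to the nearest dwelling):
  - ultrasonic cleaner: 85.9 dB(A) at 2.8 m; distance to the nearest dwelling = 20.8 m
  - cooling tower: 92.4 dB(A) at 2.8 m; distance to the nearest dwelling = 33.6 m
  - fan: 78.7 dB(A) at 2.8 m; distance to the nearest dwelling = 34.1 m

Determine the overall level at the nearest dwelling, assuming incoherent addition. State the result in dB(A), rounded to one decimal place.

Propagate each source to the receiver with L = L_ref − 20·log₁₀(r/r_ref), then add intensities.
ultrasonic cleaner: 85.9 − 20·log₁₀(20.8/2.8) = 85.9 − 17.42 = 68.48 dB(A).
cooling tower: 92.4 − 20·log₁₀(33.6/2.8) = 92.4 − 21.58 = 70.82 dB(A).
fan: 78.7 − 20·log₁₀(34.1/2.8) = 78.7 − 21.71 = 56.99 dB(A).
Σ 10^(L/10) = 1.962e+07 → L_total = 10·log₁₀(1.962e+07) = 72.93 dB(A).

72.9 dB(A)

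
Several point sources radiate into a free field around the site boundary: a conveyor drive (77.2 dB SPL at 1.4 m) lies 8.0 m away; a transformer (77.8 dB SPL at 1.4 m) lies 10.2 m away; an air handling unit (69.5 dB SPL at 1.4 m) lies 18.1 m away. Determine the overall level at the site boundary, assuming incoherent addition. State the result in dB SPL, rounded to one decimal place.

Propagate each source to the receiver with L = L_ref − 20·log₁₀(r/r_ref), then add intensities.
conveyor drive: 77.2 − 20·log₁₀(8.0/1.4) = 77.2 − 15.14 = 62.06 dB SPL.
transformer: 77.8 − 20·log₁₀(10.2/1.4) = 77.8 − 17.25 = 60.55 dB SPL.
air handling unit: 69.5 − 20·log₁₀(18.1/1.4) = 69.5 − 22.23 = 47.27 dB SPL.
Σ 10^(L/10) = 2.796e+06 → L_total = 10·log₁₀(2.796e+06) = 64.46 dB SPL.

64.5 dB SPL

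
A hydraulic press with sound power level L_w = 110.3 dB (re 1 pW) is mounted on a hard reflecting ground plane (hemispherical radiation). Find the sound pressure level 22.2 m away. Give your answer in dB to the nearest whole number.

The power spreads over a hemisphere of area 2π·r², so L_p = L_w − 10·log₁₀(2π·r²).
2π·r² = 3097 m², 10·log₁₀ of that is 34.909 dB.
L_p = 110.3 − 34.909 = 75.39 dB.

75 dB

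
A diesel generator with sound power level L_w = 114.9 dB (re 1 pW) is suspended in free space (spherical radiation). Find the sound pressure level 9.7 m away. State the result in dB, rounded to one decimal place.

84.2 dB

The power spreads over a sphere of area 4π·r², so L_p = L_w − 10·log₁₀(4π·r²).
4π·r² = 1182 m², 10·log₁₀ of that is 30.728 dB.
L_p = 114.9 − 30.728 = 84.17 dB.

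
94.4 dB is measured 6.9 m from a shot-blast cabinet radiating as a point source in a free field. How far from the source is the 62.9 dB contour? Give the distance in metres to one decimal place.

The 31.5 dB drop corresponds to a distance ratio of 10^(31.5/20) for a point source.
r₂ = 6.9·10^((94.4−62.9)/20) = 6.9·10^(31.5/20) = 259.33 m.

259.3 m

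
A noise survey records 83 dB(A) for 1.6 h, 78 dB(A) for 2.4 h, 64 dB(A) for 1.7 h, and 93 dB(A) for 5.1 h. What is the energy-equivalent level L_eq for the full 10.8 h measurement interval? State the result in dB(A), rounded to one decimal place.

89.9 dB(A)

L_eq = 10·log₁₀[(1/T)·Σ tᵢ·10^(Lᵢ/10)] with T = 10.8 h.
Σ tᵢ·10^(Lᵢ/10) = 1.6·10^(83/10) + 2.4·10^(78/10) + 1.7·10^(64/10) + 5.1·10^(93/10) = 1.065e+10.
L_eq = 10·log₁₀(1.065e+10/10.8) = 89.94 dB(A).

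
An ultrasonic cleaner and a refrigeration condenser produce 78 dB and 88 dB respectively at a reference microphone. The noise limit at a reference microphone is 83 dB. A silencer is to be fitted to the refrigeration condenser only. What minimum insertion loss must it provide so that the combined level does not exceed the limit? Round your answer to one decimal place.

6.7 dB

Everything except the refrigeration condenser sums to 10^(78/10) = 6.310e+07 in linear terms, 78.00 dB.
To meet 83 dB overall, the treated refrigeration condenser may contribute at most 10^(83/10) − 6.310e+07 = 1.364e+08, i.e. 81.35 dB.
So the refrigeration condenser must be reduced from 88 to 81.35 dB: IL = 6.65 dB.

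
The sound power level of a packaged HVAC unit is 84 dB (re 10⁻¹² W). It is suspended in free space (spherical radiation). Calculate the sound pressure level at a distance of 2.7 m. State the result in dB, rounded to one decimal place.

Free-field spherical radiation: L_p = L_w − 10·log₁₀(4π·r²), r = 2.7 m.
4π·r² = 91.61 m², 10·log₁₀ of that is 19.619 dB.
L_p = 84 − 19.619 = 64.38 dB.

64.4 dB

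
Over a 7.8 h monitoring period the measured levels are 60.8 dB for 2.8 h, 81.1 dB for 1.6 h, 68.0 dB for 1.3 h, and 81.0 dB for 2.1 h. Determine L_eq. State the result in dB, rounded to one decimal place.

L_eq = 10·log₁₀[(1/T)·Σ tᵢ·10^(Lᵢ/10)] with T = 7.8 h.
Σ tᵢ·10^(Lᵢ/10) = 2.8·10^(60.8/10) + 1.6·10^(81.1/10) + 1.3·10^(68.0/10) + 2.1·10^(81.0/10) = 4.821e+08.
L_eq = 10·log₁₀(4.821e+08/7.8) = 77.91 dB.

77.9 dB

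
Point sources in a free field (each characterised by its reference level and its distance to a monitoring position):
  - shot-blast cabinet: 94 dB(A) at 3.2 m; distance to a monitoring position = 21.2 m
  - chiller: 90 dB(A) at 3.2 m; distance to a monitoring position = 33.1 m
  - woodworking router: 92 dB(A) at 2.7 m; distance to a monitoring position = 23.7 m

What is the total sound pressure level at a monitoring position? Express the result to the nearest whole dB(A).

Propagate each source to the receiver with L = L_ref − 20·log₁₀(r/r_ref), then add intensities.
shot-blast cabinet: 94 − 20·log₁₀(21.2/3.2) = 94 − 16.42 = 77.58 dB(A).
chiller: 90 − 20·log₁₀(33.1/3.2) = 90 − 20.29 = 69.71 dB(A).
woodworking router: 92 − 20·log₁₀(23.7/2.7) = 92 − 18.87 = 73.13 dB(A).
Σ 10^(L/10) = 8.715e+07 → L_total = 10·log₁₀(8.715e+07) = 79.40 dB(A).

79 dB(A)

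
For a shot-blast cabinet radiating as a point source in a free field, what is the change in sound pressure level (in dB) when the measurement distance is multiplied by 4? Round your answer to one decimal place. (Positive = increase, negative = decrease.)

-12.0 dB

With spherical spreading the level changes by −20·log₁₀(r₂/r₁).
ΔL = −20·log₁₀(4) = -12.04 dB.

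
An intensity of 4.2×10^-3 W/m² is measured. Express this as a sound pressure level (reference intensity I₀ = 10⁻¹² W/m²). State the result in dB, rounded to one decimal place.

96.2 dB

I/I₀ = 4.2×10^-3/10⁻¹² = 4.2×10^9, and L = 10·log₁₀(I/I₀).
L = 10·(0.6232 + 9) = 96.23 dB.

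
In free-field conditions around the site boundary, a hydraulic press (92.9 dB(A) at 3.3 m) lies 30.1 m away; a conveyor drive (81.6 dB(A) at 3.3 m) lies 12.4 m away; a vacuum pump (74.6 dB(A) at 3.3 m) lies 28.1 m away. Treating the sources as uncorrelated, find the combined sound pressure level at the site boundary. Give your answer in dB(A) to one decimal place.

Apply inverse-square spreading to bring every level to the receiver, then sum 10^(L/10).
hydraulic press: 92.9 − 20·log₁₀(30.1/3.3) = 92.9 − 19.20 = 73.70 dB(A).
conveyor drive: 81.6 − 20·log₁₀(12.4/3.3) = 81.6 − 11.50 = 70.10 dB(A).
vacuum pump: 74.6 − 20·log₁₀(28.1/3.3) = 74.6 − 18.60 = 56.00 dB(A).
Σ 10^(L/10) = 3.407e+07 → L_total = 10·log₁₀(3.407e+07) = 75.32 dB(A).

75.3 dB(A)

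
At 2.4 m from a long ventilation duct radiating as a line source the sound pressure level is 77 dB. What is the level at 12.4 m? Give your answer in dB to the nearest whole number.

Cylindrical spreading from a line source gives a 10·log₁₀(r₂/r₁) drop.
L₂ = 77 − 10·log₁₀(12.4/2.4) = 77 − 7.132 = 69.87 dB.

70 dB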